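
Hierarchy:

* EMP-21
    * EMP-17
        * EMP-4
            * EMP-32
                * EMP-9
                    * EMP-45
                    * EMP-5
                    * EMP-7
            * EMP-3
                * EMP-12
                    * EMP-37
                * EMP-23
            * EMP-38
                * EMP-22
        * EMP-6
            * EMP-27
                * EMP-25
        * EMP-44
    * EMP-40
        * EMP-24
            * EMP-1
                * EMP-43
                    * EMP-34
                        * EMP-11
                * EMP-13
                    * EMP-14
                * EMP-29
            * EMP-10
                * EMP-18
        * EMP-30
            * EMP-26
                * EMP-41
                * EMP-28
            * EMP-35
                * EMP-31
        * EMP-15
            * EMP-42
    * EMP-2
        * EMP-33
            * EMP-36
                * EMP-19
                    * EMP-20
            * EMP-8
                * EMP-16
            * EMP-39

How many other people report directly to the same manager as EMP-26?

EMP-26 reports to EMP-30. EMP-30's other direct reports are EMP-35 — 1 peer.

1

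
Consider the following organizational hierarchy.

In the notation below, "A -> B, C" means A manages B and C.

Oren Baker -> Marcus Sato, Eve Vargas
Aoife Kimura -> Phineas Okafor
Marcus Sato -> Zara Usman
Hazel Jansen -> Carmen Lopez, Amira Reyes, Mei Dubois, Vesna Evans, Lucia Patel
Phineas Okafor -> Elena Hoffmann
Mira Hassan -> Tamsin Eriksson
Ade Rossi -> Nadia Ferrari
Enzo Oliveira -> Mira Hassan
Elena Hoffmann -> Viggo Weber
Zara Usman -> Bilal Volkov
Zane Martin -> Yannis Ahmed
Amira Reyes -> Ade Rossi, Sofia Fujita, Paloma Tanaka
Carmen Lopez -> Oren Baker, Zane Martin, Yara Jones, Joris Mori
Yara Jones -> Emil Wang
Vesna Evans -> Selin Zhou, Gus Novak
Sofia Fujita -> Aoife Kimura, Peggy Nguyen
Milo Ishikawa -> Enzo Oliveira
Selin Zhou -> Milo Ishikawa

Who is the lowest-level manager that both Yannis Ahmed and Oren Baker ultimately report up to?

Carmen Lopez

Yannis Ahmed's chain of managers is Zane Martin, Carmen Lopez, Hazel Jansen. Oren Baker's chain of managers is Carmen Lopez, Hazel Jansen. The first manager that appears in both chains is Carmen Lopez.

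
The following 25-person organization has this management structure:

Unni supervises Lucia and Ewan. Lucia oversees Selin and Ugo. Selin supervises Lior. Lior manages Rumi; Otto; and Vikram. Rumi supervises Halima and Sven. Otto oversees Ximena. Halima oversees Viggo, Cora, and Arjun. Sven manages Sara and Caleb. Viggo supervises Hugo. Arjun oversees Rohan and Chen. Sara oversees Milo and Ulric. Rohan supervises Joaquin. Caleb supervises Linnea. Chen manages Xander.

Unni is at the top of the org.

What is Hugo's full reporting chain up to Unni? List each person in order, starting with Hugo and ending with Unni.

Hugo reports to Viggo. Viggo reports to Halima. Halima reports to Rumi. Rumi reports to Lior. Lior reports to Selin. Selin reports to Lucia. Lucia reports to Unni. Unni is at the top.

Hugo -> Viggo -> Halima -> Rumi -> Lior -> Selin -> Lucia -> Unni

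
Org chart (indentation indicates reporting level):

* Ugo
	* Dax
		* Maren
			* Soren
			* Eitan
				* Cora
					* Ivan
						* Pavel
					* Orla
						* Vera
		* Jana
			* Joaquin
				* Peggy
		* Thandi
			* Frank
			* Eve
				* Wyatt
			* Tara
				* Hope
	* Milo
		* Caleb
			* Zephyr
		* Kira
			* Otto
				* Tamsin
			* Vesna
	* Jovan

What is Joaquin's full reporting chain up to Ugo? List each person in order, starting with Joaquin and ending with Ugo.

Joaquin -> Jana -> Dax -> Ugo

Joaquin reports to Jana. Jana reports to Dax. Dax reports to Ugo. Ugo is at the top.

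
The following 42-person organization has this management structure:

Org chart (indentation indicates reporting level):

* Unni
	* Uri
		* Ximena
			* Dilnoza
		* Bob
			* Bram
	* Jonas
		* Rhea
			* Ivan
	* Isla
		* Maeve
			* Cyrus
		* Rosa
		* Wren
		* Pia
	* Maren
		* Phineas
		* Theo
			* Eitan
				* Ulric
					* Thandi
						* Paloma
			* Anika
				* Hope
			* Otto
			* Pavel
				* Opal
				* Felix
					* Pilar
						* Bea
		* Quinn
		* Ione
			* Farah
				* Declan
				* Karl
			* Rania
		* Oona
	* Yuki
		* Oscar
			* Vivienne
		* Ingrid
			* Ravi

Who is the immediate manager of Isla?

Unni

Isla reports directly to Unni.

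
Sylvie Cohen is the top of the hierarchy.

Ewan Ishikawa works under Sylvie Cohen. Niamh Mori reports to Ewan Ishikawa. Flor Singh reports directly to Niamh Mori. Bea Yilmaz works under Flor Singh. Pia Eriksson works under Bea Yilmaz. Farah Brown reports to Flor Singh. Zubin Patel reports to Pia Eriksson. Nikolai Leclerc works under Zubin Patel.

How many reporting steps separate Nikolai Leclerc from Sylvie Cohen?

7

Chain from Nikolai Leclerc up to Sylvie Cohen: Nikolai Leclerc → Zubin Patel → Pia Eriksson → Bea Yilmaz → Flor Singh → Niamh Mori → Ewan Ishikawa → Sylvie Cohen. That is 7 steps up, so Nikolai Leclerc is 7 levels below Sylvie Cohen.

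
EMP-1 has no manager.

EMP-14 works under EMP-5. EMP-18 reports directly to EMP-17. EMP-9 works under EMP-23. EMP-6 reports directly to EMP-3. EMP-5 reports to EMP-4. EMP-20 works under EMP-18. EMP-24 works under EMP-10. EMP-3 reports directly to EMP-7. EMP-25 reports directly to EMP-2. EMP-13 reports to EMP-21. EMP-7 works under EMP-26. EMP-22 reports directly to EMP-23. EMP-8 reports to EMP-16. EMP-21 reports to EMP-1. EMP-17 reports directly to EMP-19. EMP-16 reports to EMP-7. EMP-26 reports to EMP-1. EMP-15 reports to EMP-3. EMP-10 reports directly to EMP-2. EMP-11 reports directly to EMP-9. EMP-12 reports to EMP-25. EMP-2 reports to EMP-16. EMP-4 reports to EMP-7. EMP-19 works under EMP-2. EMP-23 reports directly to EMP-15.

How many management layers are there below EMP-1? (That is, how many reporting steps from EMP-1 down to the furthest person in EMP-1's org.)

8

The longest chain under EMP-1 runs EMP-1 → EMP-26 → EMP-7 → EMP-16 → EMP-2 → EMP-19 → EMP-17 → EMP-18 → EMP-20, which is 8 levels below EMP-1.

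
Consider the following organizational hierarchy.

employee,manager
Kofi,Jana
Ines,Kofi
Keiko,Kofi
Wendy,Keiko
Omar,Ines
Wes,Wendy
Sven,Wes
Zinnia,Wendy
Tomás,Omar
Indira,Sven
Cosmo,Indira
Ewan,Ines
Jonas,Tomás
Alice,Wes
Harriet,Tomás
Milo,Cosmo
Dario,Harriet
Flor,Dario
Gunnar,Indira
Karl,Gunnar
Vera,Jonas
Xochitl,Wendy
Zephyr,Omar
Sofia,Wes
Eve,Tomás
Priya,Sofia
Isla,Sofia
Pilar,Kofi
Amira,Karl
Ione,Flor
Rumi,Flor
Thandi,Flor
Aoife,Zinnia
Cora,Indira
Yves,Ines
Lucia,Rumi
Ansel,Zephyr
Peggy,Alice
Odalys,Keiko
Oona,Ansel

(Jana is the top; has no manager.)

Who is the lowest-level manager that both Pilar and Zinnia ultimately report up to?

Kofi

Pilar's chain of managers is Kofi, Jana. Zinnia's chain of managers is Wendy, Keiko, Kofi, Jana. The first manager that appears in both chains is Kofi.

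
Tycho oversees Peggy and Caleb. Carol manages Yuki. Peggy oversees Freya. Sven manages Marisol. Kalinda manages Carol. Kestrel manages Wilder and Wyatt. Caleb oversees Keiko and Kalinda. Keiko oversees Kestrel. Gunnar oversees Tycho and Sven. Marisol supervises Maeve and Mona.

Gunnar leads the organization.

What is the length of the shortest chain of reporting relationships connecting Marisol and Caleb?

4

Marisol is 2 levels below Gunnar, and Caleb is 2 levels below Gunnar (their lowest common manager). The shortest path runs up from Marisol to Gunnar and back down to Caleb: 2 + 2 = 4 links.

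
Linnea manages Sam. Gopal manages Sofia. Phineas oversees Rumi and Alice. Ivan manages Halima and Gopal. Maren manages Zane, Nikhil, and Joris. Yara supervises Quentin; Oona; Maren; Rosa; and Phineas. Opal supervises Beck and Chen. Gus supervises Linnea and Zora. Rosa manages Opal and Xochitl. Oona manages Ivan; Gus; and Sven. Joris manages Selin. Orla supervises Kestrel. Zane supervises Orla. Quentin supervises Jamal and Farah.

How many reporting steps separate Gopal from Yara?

Chain from Gopal up to Yara: Gopal → Ivan → Oona → Yara. That is 3 steps up, so Gopal is 3 levels below Yara.

3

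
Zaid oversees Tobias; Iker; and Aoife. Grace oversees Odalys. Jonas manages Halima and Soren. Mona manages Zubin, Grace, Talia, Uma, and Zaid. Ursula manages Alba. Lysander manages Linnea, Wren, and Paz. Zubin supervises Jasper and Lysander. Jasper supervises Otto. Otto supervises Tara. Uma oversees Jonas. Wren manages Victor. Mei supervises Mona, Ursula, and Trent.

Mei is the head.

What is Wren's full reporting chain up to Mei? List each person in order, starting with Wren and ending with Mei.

Wren reports to Lysander. Lysander reports to Zubin. Zubin reports to Mona. Mona reports to Mei. Mei is at the top.

Wren -> Lysander -> Zubin -> Mona -> Mei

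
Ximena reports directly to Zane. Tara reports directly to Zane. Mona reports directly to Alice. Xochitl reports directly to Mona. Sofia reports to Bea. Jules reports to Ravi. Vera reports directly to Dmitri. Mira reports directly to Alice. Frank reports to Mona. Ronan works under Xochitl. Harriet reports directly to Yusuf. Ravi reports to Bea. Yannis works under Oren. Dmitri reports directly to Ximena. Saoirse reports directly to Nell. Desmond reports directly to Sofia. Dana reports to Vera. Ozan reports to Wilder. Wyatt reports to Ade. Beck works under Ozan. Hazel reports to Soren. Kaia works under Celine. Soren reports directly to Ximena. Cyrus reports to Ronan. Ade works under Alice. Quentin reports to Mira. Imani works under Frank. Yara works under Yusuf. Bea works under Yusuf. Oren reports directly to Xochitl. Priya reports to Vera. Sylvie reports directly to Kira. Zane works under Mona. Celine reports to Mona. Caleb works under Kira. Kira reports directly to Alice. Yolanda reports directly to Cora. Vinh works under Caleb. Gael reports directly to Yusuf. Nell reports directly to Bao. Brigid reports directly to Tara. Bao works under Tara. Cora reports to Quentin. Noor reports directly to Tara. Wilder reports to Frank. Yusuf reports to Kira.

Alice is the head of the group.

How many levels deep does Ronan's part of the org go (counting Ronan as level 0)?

The longest chain under Ronan runs Ronan → Cyrus, which is 1 level below Ronan.

1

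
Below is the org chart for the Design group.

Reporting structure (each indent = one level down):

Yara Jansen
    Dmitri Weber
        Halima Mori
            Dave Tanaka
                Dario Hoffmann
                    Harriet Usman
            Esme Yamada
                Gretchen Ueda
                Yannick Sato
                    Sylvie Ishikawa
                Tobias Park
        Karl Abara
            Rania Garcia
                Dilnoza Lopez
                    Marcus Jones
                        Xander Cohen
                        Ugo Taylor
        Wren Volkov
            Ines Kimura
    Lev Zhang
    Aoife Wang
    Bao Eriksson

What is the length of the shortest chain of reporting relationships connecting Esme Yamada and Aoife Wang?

4

Esme Yamada is 3 levels below Yara Jansen, and Aoife Wang is 1 level below Yara Jansen (their lowest common manager). The shortest path runs up from Esme Yamada to Yara Jansen and back down to Aoife Wang: 3 + 1 = 4 links.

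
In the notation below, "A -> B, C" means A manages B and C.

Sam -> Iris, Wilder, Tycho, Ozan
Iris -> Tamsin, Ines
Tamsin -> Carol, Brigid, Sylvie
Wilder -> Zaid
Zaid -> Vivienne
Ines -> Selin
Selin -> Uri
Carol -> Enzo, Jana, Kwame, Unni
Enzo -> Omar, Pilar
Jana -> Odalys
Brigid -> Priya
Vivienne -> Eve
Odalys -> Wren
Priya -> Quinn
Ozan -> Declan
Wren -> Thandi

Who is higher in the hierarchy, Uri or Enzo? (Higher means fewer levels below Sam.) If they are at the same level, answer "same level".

Both Uri and Enzo are 4 levels below Sam.

same level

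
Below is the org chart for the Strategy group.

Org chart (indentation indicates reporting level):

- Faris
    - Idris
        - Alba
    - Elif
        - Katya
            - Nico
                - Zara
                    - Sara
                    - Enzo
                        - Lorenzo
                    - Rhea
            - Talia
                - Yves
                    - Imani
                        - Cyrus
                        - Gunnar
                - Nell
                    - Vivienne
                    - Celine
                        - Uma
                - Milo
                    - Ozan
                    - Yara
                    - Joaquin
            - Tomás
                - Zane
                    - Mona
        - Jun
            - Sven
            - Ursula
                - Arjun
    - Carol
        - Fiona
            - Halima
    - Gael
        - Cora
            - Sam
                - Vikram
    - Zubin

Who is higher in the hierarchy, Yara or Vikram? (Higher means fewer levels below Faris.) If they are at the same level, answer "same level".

Vikram

Yara is 5 levels below Faris; Vikram is 4. Vikram is higher.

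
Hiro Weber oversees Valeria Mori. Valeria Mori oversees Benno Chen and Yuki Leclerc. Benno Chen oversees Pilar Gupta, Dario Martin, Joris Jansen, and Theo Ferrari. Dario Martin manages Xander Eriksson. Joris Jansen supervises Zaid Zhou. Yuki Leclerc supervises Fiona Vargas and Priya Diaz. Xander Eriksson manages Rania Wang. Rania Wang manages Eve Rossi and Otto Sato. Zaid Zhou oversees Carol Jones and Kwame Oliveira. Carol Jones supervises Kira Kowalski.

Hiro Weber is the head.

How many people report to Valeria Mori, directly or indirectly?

Valeria Mori directly manages Benno Chen, Yuki Leclerc. Under Benno Chen: Theo Ferrari, Pilar Gupta, Joris Jansen, Zaid Zhou, Kwame Oliveira, Carol Jones, Kira Kowalski, Dario Martin, Xander Eriksson, Rania Wang, Otto Sato, Eve Rossi (12). Under Yuki Leclerc: Fiona Vargas, Priya Diaz (2). So Valeria Mori's organization is 2 direct reports plus everyone under them: 13 + 3 = 16.

16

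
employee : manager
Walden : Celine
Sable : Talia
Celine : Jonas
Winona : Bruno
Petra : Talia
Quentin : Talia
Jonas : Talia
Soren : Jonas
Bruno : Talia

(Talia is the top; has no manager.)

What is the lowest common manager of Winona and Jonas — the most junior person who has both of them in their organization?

Winona's chain of managers is Bruno, Talia. Jonas's chain of managers is Talia. The first manager that appears in both chains is Talia.

Talia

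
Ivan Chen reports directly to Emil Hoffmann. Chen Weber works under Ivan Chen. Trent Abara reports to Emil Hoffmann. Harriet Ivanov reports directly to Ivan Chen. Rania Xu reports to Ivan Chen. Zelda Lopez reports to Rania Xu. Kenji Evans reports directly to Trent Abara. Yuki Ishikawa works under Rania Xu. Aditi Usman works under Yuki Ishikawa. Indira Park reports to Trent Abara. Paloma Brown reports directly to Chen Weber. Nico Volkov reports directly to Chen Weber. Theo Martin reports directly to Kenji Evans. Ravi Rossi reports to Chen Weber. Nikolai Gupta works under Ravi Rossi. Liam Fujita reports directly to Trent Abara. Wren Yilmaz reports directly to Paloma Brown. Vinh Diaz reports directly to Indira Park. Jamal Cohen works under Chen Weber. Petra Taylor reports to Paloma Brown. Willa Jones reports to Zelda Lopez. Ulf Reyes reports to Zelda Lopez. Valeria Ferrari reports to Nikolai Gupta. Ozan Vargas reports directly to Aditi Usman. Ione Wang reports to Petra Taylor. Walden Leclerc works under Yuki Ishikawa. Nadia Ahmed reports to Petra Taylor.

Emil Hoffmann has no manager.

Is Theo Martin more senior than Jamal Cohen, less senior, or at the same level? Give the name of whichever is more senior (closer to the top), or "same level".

Both Theo Martin and Jamal Cohen are 3 levels below Emil Hoffmann.

same level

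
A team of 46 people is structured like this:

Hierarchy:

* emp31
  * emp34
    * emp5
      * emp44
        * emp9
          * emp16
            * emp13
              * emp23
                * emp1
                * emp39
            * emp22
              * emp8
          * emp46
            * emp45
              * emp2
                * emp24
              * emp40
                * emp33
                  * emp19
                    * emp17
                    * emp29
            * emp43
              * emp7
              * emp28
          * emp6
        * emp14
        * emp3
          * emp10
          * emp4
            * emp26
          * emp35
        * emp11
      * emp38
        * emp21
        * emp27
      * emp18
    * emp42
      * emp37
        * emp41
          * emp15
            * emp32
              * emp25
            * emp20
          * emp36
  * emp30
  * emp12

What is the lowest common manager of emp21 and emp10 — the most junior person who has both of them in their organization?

emp21's chain of managers is emp38, emp5, emp34, emp31. emp10's chain of managers is emp3, emp44, emp5, emp34, emp31. The first manager that appears in both chains is emp5.

emp5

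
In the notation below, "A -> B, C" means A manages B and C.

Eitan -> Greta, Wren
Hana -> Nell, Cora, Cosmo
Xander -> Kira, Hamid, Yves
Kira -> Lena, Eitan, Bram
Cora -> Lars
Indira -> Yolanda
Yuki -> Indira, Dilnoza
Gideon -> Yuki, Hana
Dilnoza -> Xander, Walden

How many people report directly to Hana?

3

Hana directly manages Nell, Cora, Cosmo. That is 3 direct reports.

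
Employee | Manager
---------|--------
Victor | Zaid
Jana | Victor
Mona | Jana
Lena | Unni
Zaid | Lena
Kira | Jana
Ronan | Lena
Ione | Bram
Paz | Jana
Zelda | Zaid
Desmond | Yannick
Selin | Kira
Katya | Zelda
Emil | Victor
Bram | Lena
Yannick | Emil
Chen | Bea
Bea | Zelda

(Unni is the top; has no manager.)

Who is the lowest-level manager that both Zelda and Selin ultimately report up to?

Zaid

Zelda's chain of managers is Zaid, Lena, Unni. Selin's chain of managers is Kira, Jana, Victor, Zaid, Lena, Unni. The first manager that appears in both chains is Zaid.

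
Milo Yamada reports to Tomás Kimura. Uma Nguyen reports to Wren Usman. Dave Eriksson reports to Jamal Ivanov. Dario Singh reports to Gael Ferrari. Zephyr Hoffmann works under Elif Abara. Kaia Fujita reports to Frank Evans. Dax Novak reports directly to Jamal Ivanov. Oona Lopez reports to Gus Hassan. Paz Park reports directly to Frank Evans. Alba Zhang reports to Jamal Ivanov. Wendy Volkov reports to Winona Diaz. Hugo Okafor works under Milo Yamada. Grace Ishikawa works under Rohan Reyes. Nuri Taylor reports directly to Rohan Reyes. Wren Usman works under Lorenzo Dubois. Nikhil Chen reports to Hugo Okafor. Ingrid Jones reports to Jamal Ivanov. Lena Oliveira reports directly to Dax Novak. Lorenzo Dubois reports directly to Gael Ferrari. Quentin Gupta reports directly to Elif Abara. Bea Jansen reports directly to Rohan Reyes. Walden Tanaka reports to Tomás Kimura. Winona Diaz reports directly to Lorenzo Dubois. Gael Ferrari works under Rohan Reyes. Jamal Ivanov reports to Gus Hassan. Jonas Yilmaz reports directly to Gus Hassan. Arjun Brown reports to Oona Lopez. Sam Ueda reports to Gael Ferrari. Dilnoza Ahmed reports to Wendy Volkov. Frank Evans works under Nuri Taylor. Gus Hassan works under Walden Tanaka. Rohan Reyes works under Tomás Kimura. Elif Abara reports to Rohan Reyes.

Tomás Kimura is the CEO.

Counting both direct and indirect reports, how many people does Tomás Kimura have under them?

Tomás Kimura directly manages Walden Tanaka, Rohan Reyes, Milo Yamada. Under Walden Tanaka: Gus Hassan, Jonas Yilmaz, Oona Lopez, Arjun Brown, Jamal Ivanov, Ingrid Jones, Dax Novak, Lena Oliveira, Dave Eriksson, Alba Zhang (10). Under Rohan Reyes: Bea Jansen, Elif Abara, Zephyr Hoffmann, Quentin Gupta, Grace Ishikawa, Gael Ferrari, Sam Ueda, Dario Singh, Lorenzo Dubois, Winona Diaz, Wendy Volkov, Dilnoza Ahmed, Wren Usman, Uma Nguyen, Nuri Taylor, Frank Evans, Kaia Fujita, Paz Park (18). Under Milo Yamada: Hugo Okafor, Nikhil Chen (2). So Tomás Kimura's organization is 3 direct reports plus everyone under them: 11 + 19 + 3 = 33.

33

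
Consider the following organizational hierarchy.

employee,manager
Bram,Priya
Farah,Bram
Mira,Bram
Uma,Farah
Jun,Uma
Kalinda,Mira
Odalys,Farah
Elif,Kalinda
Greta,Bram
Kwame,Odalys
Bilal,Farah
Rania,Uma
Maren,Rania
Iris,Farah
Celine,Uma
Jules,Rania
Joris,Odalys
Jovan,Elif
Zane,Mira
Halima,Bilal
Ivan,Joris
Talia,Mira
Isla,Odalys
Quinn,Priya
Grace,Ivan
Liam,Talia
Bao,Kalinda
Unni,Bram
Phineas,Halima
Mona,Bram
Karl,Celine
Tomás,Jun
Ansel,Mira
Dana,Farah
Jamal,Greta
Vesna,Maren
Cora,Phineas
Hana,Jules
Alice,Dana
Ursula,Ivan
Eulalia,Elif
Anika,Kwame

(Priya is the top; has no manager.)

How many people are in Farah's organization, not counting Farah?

Farah directly manages Uma, Odalys, Bilal, Iris, Dana. Under Uma: Celine, Karl, Rania, Jules, Hana, Maren, Vesna, Jun, Tomás (9). Under Odalys: Isla, Joris, Ivan, Ursula, Grace, Kwame, Anika (7). Under Bilal: Halima, Phineas, Cora (3). Iris has no reports. Under Dana: Alice (1). So Farah's organization is 5 direct reports plus everyone under them: 10 + 8 + 4 + 1 + 2 = 25.

25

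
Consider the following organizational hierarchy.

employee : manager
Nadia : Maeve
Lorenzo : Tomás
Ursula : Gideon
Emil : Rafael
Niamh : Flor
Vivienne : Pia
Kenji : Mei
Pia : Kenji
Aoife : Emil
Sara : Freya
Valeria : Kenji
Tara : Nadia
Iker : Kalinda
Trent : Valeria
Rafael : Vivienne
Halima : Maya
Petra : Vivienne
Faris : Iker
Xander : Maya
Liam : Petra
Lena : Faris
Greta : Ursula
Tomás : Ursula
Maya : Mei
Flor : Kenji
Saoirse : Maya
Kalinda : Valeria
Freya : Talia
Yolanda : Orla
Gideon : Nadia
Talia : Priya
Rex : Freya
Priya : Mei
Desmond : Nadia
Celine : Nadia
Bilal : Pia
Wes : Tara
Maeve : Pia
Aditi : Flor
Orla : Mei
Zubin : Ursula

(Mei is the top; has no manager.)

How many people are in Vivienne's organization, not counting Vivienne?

5

Vivienne directly manages Petra, Rafael. Under Petra: Liam (1). Under Rafael: Emil, Aoife (2). So Vivienne's organization is 2 direct reports plus everyone under them: 2 + 3 = 5.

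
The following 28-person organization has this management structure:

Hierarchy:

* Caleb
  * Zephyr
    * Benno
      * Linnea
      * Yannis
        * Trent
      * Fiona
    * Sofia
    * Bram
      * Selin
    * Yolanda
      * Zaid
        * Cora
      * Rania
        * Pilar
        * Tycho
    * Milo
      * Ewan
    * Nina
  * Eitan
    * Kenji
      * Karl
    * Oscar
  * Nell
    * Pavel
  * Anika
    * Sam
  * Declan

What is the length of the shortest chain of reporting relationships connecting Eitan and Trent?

Eitan is 1 level below Caleb, and Trent is 4 levels below Caleb (their lowest common manager). The shortest path runs up from Eitan to Caleb and back down to Trent: 1 + 4 = 5 links.

5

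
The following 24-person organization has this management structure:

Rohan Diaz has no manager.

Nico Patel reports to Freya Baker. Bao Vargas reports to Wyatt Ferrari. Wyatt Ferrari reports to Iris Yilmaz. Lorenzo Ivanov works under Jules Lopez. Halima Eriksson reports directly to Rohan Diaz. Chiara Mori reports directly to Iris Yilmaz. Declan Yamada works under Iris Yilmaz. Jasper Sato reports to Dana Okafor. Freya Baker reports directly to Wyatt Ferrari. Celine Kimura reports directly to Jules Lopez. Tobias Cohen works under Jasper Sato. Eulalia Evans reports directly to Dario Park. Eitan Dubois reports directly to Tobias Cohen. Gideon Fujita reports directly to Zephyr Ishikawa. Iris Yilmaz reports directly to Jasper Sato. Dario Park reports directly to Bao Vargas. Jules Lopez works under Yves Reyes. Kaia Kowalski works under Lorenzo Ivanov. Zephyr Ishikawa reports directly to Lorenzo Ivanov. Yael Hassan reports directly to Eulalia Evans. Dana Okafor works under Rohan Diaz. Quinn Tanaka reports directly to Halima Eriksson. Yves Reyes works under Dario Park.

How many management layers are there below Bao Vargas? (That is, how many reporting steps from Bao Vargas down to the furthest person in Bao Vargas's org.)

6

The longest chain under Bao Vargas runs Bao Vargas → Dario Park → Yves Reyes → Jules Lopez → Lorenzo Ivanov → Zephyr Ishikawa → Gideon Fujita, which is 6 levels below Bao Vargas.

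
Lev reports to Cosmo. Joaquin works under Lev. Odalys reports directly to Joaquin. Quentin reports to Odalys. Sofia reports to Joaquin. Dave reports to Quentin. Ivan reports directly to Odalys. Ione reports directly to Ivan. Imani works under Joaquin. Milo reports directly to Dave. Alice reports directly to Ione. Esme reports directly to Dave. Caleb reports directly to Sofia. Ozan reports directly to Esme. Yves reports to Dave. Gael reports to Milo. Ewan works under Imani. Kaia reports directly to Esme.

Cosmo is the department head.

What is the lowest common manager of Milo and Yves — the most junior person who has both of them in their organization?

Milo's chain of managers is Dave, Quentin, Odalys, Joaquin, Lev, Cosmo. Yves's chain of managers is Dave, Quentin, Odalys, Joaquin, Lev, Cosmo. The first manager that appears in both chains is Dave.

Dave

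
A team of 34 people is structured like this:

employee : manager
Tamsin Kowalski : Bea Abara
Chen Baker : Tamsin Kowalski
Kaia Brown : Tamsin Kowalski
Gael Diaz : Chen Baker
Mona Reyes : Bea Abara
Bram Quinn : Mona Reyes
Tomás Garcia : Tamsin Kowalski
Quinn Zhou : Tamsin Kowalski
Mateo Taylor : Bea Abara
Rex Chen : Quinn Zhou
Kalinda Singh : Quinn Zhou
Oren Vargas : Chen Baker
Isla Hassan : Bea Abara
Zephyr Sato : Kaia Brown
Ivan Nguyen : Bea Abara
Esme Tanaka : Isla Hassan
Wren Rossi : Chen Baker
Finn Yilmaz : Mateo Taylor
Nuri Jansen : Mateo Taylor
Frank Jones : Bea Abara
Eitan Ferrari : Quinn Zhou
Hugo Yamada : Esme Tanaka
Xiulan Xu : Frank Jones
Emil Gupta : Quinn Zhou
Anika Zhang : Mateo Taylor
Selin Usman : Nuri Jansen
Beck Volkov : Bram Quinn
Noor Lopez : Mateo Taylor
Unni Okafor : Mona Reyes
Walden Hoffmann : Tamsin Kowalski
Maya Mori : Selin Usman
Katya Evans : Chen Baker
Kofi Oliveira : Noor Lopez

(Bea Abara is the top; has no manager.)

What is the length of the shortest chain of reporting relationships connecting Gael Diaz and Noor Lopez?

Gael Diaz is 3 levels below Bea Abara, and Noor Lopez is 2 levels below Bea Abara (their lowest common manager). The shortest path runs up from Gael Diaz to Bea Abara and back down to Noor Lopez: 3 + 2 = 5 links.

5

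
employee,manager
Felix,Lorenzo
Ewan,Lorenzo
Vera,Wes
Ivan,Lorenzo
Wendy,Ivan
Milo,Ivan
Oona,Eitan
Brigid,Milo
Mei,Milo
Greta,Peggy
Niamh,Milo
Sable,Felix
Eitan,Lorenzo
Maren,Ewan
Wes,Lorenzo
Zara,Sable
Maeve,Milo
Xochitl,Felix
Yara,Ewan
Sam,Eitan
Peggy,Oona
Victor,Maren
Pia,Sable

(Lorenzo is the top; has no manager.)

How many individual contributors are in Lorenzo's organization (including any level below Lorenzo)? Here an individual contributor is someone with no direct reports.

The people in Lorenzo's organization with no one reporting to them are Greta, Sam, Vera, Xochitl, Zara, Pia, Wendy, Brigid, Niamh, Maeve, Mei, Yara, Victor. That is 13.

13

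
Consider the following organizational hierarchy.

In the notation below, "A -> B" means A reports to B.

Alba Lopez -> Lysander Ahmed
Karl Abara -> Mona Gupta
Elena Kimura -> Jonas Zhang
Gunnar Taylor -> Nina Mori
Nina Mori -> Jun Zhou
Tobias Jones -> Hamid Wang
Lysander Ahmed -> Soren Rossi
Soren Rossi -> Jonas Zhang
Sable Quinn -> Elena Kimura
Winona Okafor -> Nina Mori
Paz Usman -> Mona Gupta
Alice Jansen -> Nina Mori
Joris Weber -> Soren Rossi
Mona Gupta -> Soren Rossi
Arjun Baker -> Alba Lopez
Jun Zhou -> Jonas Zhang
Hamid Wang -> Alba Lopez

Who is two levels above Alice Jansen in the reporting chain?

Jun Zhou

Alice Jansen reports to Nina Mori, and Nina Mori reports to Jun Zhou. So Alice Jansen's skip-level manager is Jun Zhou.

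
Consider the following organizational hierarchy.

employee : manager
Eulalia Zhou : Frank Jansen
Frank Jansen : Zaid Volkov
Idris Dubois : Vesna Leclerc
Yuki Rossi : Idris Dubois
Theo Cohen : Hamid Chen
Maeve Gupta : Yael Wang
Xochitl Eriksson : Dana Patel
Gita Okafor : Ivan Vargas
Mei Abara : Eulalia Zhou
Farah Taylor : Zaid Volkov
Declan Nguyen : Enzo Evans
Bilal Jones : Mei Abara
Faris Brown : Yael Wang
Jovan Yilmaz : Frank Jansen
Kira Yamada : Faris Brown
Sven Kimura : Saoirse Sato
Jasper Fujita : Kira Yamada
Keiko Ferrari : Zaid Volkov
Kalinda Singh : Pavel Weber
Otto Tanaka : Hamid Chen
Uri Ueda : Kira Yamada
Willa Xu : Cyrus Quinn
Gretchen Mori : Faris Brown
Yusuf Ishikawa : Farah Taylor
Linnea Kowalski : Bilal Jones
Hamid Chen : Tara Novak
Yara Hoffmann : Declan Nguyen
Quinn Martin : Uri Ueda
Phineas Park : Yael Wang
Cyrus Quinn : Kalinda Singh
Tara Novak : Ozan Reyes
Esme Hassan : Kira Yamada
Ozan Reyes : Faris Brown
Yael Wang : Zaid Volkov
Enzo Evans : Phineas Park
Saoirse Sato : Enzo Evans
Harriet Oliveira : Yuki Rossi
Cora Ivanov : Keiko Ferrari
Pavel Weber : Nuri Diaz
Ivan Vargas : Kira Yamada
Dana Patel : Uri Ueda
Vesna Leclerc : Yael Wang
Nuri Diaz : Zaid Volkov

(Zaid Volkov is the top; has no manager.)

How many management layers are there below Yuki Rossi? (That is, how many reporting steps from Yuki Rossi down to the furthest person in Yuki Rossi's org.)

The longest chain under Yuki Rossi runs Yuki Rossi → Harriet Oliveira, which is 1 level below Yuki Rossi.

1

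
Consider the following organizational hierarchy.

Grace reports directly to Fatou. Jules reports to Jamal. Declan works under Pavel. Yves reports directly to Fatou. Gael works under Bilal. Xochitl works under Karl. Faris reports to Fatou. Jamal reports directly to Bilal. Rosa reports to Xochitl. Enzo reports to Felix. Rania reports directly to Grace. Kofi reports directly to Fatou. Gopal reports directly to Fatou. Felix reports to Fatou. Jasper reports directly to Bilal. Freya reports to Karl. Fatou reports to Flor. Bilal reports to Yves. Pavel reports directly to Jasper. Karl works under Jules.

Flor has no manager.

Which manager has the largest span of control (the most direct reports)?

Fatou

Direct-report counts: Flor has 1; Fatou has 6; Felix has 1; Grace has 1; Yves has 1; Bilal has 3; Jasper has 1; Pavel has 1; Jamal has 1; Jules has 1; Karl has 2; Xochitl has 1. The largest is 6, held by Fatou.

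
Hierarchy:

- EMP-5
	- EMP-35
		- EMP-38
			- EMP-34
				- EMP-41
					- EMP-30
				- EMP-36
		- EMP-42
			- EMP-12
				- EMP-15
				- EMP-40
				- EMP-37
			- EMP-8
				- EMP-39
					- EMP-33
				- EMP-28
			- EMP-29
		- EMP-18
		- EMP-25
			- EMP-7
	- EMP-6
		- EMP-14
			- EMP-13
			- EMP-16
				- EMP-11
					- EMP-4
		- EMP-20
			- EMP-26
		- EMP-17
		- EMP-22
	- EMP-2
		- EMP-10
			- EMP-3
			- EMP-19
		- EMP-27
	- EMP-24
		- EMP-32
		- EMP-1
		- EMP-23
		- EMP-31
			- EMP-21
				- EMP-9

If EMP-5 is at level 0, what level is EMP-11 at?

4

Chain from EMP-11 up to EMP-5: EMP-11 → EMP-16 → EMP-14 → EMP-6 → EMP-5. That is 4 steps up, so EMP-11 is 4 levels below EMP-5.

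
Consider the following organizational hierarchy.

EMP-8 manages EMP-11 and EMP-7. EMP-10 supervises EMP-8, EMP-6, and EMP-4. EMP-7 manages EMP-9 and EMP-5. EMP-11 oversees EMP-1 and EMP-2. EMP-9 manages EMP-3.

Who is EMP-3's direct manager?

EMP-3 reports directly to EMP-9.

EMP-9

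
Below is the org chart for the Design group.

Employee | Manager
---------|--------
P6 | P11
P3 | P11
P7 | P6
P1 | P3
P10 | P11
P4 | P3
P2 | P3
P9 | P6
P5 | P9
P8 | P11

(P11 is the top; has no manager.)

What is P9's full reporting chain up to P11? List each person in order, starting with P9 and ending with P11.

P9 -> P6 -> P11

P9 reports to P6. P6 reports to P11. P11 is at the top.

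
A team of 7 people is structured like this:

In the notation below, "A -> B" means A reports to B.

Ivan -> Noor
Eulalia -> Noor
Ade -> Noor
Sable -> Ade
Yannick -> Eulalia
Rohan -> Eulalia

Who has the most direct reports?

Direct-report counts: Noor has 3; Ade has 1; Eulalia has 2. The largest is 3, held by Noor.

Noor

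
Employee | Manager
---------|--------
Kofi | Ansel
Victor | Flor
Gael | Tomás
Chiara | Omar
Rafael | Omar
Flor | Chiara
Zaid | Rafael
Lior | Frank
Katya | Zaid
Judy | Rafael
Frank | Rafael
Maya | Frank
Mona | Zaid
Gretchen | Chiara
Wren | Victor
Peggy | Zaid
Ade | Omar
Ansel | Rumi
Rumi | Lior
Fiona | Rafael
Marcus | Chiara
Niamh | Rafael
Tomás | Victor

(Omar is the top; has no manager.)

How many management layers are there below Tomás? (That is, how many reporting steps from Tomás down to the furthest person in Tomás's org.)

1

The longest chain under Tomás runs Tomás → Gael, which is 1 level below Tomás.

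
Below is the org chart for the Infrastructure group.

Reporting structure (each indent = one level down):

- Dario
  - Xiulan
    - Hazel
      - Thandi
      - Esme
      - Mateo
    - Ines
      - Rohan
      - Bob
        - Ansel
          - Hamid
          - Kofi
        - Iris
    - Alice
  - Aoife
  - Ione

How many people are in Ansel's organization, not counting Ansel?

2

Ansel directly manages Hamid, Kofi. Hamid has no reports. Kofi has no reports. So Ansel's organization is 2 direct reports plus everyone under them: 1 + 1 = 2.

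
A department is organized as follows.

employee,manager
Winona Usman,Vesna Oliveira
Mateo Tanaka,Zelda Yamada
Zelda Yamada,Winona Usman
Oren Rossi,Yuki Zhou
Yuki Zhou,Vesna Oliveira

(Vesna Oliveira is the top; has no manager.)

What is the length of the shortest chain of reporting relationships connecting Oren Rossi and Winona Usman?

3

Oren Rossi is 2 levels below Vesna Oliveira, and Winona Usman is 1 level below Vesna Oliveira (their lowest common manager). The shortest path runs up from Oren Rossi to Vesna Oliveira and back down to Winona Usman: 2 + 1 = 3 links.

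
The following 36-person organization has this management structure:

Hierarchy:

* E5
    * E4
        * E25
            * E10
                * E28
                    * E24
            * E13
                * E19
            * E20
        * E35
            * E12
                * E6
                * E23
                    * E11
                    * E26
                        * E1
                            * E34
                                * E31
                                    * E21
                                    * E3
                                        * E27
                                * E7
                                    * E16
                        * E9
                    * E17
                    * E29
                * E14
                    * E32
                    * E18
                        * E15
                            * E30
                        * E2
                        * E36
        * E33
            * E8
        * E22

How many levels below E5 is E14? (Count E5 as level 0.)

Chain from E14 up to E5: E14 → E12 → E35 → E4 → E5. That is 4 steps up, so E14 is 4 levels below E5.

4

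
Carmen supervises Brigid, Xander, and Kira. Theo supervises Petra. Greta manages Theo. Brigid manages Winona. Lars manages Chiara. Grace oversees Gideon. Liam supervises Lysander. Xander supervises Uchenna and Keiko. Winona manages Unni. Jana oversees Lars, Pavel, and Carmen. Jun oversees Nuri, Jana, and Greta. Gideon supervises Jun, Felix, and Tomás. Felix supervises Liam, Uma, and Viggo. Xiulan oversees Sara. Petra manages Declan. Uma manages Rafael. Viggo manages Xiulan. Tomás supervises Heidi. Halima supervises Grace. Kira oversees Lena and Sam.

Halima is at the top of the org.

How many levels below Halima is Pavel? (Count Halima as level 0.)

Chain from Pavel up to Halima: Pavel → Jana → Jun → Gideon → Grace → Halima. That is 5 steps up, so Pavel is 5 levels below Halima.

5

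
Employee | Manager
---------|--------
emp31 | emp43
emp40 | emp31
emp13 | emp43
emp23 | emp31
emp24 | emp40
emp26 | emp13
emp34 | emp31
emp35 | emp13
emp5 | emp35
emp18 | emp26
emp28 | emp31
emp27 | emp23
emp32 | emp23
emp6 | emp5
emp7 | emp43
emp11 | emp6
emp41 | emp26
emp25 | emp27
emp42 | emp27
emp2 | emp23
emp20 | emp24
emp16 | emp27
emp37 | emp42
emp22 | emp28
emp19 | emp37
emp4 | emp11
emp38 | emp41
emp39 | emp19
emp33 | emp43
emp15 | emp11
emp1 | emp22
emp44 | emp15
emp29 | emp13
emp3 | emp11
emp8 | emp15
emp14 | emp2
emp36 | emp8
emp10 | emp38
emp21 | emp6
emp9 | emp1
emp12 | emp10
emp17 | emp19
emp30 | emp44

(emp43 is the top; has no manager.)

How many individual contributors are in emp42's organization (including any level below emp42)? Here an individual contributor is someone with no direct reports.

The people in emp42's organization with no one reporting to them are emp17, emp39. That is 2.

2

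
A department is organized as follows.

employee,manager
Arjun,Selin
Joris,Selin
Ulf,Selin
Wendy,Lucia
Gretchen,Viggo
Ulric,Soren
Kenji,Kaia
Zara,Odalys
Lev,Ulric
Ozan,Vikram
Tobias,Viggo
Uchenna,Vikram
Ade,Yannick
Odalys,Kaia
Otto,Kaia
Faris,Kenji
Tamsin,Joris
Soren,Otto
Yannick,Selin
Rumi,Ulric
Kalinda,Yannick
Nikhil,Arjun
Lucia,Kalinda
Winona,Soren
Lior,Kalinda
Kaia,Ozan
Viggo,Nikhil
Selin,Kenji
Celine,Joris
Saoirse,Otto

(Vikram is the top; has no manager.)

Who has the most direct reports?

Direct-report counts: Vikram has 2; Ozan has 1; Kaia has 3; Odalys has 1; Otto has 2; Soren has 2; Ulric has 2; Kenji has 2; Selin has 4; Joris has 2; Arjun has 1; Nikhil has 1; Viggo has 2; Yannick has 2; Kalinda has 2; Lucia has 1. The largest is 4, held by Selin.

Selin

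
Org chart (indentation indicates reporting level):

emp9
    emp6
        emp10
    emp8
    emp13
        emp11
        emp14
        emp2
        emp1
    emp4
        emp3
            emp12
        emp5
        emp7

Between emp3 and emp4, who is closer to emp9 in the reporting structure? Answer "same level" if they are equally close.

emp3 is 2 levels below emp9; emp4 is 1. emp4 is higher.

emp4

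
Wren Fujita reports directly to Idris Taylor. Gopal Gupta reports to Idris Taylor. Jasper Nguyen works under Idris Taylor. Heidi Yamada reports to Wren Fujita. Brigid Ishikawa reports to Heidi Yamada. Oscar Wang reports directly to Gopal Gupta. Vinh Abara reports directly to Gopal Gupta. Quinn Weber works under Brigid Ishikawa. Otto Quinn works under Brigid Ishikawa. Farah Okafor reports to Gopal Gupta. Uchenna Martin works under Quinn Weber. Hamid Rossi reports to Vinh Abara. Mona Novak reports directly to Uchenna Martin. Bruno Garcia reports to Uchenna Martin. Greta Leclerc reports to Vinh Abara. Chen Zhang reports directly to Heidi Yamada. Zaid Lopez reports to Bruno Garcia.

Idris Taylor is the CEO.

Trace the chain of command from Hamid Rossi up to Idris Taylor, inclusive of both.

Hamid Rossi -> Vinh Abara -> Gopal Gupta -> Idris Taylor

Hamid Rossi reports to Vinh Abara. Vinh Abara reports to Gopal Gupta. Gopal Gupta reports to Idris Taylor. Idris Taylor is at the top.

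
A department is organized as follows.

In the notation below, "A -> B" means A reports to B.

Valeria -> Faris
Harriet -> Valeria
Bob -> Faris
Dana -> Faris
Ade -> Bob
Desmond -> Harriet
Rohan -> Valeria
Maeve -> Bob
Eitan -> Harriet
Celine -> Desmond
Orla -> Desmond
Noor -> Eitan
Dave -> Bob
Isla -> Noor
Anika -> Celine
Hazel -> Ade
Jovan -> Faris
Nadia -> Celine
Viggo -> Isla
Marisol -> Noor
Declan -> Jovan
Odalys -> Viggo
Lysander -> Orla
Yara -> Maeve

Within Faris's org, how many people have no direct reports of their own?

The people in Faris's organization with no one reporting to them are Declan, Dana, Dave, Yara, Hazel, Rohan, Marisol, Odalys, Lysander, Nadia, Anika. That is 11.

11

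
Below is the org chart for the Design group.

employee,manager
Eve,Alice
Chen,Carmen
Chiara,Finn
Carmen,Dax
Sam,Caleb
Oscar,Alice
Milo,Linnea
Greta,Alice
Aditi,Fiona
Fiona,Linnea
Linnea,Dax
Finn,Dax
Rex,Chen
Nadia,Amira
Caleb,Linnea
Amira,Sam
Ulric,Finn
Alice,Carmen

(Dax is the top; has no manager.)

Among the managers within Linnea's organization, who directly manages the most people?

Direct-report counts within Linnea's organization: Linnea has 3; Fiona has 1; Caleb has 1; Sam has 1; Amira has 1. The largest is 3, held by Linnea.

Linnea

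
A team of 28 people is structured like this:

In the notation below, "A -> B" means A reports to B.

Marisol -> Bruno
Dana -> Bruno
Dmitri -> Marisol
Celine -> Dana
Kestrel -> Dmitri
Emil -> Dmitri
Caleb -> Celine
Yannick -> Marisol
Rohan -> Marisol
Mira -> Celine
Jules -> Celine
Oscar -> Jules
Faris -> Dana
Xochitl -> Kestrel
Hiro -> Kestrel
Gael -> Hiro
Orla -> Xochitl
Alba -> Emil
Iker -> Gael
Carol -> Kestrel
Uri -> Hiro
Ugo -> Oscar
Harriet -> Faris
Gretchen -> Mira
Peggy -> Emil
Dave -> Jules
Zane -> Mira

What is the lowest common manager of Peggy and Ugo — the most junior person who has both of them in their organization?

Peggy's chain of managers is Emil, Dmitri, Marisol, Bruno. Ugo's chain of managers is Oscar, Jules, Celine, Dana, Bruno. The first manager that appears in both chains is Bruno.

Bruno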